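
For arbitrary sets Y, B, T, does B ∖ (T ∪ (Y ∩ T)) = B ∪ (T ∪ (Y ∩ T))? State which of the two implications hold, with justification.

(⊆) holds; (⊇) fails.

(⟸) This inclusion fails. Take Y = ∅, B = ∅, T = {1}; then 1 ∈ B ∪ (T ∪ (Y ∩ T)) but 1 ∉ B ∖ (T ∪ (Y ∩ T)).

(⟹) Let x ∈ B ∖ (T ∪ (Y ∩ T)). Then either x ∈ B and x ∉ Y, T; or x ∈ Y ∩ B and x ∉ T. In each case x ∈ B ∪ (T ∪ (Y ∩ T)), so B ∖ (T ∪ (Y ∩ T)) ⊆ B ∪ (T ∪ (Y ∩ T)).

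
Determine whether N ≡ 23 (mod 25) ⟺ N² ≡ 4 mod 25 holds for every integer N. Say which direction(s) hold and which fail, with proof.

(⇒) holds; (⇐) fails.

[⇒] Suppose N ≡ 23 (mod 25). Write N = 25j + 23. Then (25j + 23)² = 625j² + 1150j + 529 = 25(25j² + 46j + 21) + 4, so N² ≡ 4 (mod 25).

[⇐] This fails: take N = 2. Then 2² = 4 ≡ 4 (mod 25), yet 2 ≡ 2 (mod 25), not 23.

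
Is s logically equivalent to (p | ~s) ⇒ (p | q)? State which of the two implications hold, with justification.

(⇒) holds; (⇐) fails.

(⟹) Assume the antecedent. If s is true, (p | ~s) ⇒ (p | q) reduces to true regardless of the other variables. If s is false, the antecedent cannot hold. Either way (p | ~s) ⇒ (p | q) holds.

(⟸) This fails. Under s = F, p = T, q = F, the left side is false but the right side is true.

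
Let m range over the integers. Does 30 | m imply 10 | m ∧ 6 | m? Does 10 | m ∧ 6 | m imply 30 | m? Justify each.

[⇐] Suppose 10 ∣ m and 6 ∣ m. Any common multiple of 10 and 6 is a multiple of their lcm; here lcm(10, 6) = 10·6/gcd(10, 6) = 60/2 = 30, so 30 ∣ m.

[⇒] If 30 ∣ m, write m = 30q. Since 30 = 3·10, m = 10·(3q), so 10 ∣ m; and since 30 = 5·6, m = 6·(5q), so 6 ∣ m.

The biconditional holds.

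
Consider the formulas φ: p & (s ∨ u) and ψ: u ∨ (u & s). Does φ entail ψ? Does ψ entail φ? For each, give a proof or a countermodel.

Forward direction. This fails. Under s = T, u = F, p = T, the left side is true but the right side is false.

Converse. This fails. Under s = F, u = T, p = F, the left side is false but the right side is true.

(⇒) fails and (⇐) fails.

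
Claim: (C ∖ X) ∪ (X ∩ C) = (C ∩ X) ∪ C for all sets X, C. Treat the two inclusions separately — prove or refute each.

(⊆) Let x ∈ (C ∖ X) ∪ (X ∩ C). Then either x ∈ C and x ∉ X; or x ∈ X ∩ C. In each case x ∈ (C ∩ X) ∪ C, so (C ∖ X) ∪ (X ∩ C) ⊆ (C ∩ X) ∪ C.

(⊇) Let x ∈ (C ∩ X) ∪ C. Then either x ∈ C and x ∉ X; or x ∈ X ∩ C. In each case x ∈ (C ∖ X) ∪ (X ∩ C), so (C ∩ X) ∪ C ⊆ (C ∖ X) ∪ (X ∩ C).

Both inclusions hold; the sets are equal.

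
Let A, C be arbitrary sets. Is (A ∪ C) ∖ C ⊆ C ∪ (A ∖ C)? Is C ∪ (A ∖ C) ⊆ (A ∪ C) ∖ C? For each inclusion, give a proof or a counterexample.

Only the forward inclusion holds.

(⟹) Let x ∈ (A ∪ C) ∖ C. Then x ∈ A and x ∉ C, from which x ∈ C ∪ (A ∖ C).

(⟸) This inclusion fails. Take A = ∅, C = {1}; then 1 ∈ C ∪ (A ∖ C) but 1 ∉ (A ∪ C) ∖ C.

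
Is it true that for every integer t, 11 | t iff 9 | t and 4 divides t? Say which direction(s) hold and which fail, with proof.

Neither implication holds.

(→) This fails: take t = 11. Certainly 11 ∣ 11, but 9 ∤ 11.

(←) This fails: take t = 36. Both 9 ∣ 36 and 4 ∣ 36, yet 36 is not a multiple of 11 (since 36 = 3·11 + 3), so 11 ∤ 36.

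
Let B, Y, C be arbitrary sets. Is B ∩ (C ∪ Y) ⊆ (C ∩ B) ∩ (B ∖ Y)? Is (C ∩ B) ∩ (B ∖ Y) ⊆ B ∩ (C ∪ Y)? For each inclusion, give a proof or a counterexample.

Only the reverse inclusion holds.

(⊆) This inclusion fails. Take B = {1}, Y = {1}, C = ∅; then 1 ∈ B ∩ (C ∪ Y) but 1 ∉ (C ∩ B) ∩ (B ∖ Y).

(⊇) Let x ∈ (C ∩ B) ∩ (B ∖ Y). Then x ∈ B ∩ C and x ∉ Y, from which x ∈ B ∩ (C ∪ Y).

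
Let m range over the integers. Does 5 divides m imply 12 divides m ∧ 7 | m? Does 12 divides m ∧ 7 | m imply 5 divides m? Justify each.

(⇒) fails and (⇐) fails.

(⟹) This fails: take m = 5. Certainly 5 ∣ 5, but 12 ∤ 5.

(⟸) This fails: take m = 84. Both 12 ∣ 84 and 7 ∣ 84, yet 84 is not a multiple of 5 (since 84 = 16·5 + 4), so 5 ∤ 84.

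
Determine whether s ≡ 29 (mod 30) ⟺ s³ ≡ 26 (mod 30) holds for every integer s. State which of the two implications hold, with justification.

Both directions fail.

Forward direction. This fails: take s = 29. Then 29 ≡ 29 (mod 30), but 29³ = 24389 ≡ 29 (mod 30), not 26.

Converse. This fails: take s = 26. Then 26³ = 17576 ≡ 26 (mod 30), yet 26 ≡ 26 (mod 30), not 29.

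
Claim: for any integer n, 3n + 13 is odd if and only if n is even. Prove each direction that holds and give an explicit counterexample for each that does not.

The biconditional holds.

[⇒] Suppose 3n + 13 is odd. Since 3 is odd, 3n and n have the same parity, so 3n + 13 ≡ n + 13 (mod 2). As 13 is odd, 3n + 13 is odd exactly when n is even. Thus n is even.

[⇐] Conversely, suppose n is even; write n = 2j. Then 3n + 13 = 3·(2j) + 13 = 2·3j + 13, which is odd.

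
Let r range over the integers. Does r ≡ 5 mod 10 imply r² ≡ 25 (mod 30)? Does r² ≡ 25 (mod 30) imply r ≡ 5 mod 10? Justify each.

[⇒] This fails: take r = 15. Then 15 ≡ 5 (mod 10), but 15² = 225 ≡ 15 (mod 30), not 25.

[⇐] Conversely, the residues r modulo 30 with r² ≡ 25 (mod 30) are exactly {5, 25}, and each is ≡ 5 (mod 10).

(⇒) fails; (⇐) holds.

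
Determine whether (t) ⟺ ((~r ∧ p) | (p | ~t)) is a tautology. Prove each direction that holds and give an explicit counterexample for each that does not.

Neither direction holds.

(→) This fails. Under r = F, p = F, t = T, the left side is true but the right side is false.

(←) This fails. Under r = F, p = F, t = F, the left side is false but the right side is true.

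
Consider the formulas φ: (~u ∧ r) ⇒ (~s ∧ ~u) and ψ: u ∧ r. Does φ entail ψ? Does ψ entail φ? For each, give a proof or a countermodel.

[⇒] This fails. Under u = F, s = F, r = F, the left side is true but the right side is false.

[⇐] Assume the antecedent. If u is true, (~u ∧ r) ⇒ (~s ∧ ~u) reduces to true regardless of the other variables. If u is false, the antecedent cannot hold. Either way (~u ∧ r) ⇒ (~s ∧ ~u) holds.

(⇒) fails; (⇐) holds.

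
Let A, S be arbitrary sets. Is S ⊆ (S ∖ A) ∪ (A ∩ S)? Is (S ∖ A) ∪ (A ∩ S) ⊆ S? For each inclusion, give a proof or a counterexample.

The two sets are equal.

Forward inclusion. Let x ∈ S. Then either x ∈ S and x ∉ A; or x ∈ A ∩ S. In each case x ∈ (S ∖ A) ∪ (A ∩ S), so S ⊆ (S ∖ A) ∪ (A ∩ S).

Reverse inclusion. Let x ∈ (S ∖ A) ∪ (A ∩ S). Then either x ∈ S and x ∉ A; or x ∈ A ∩ S. In each case x ∈ S, so (S ∖ A) ∪ (A ∩ S) ⊆ S.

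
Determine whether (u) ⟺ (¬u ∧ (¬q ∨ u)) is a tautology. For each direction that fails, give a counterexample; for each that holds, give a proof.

[⇒] This fails. Under u = T, q = F, the left side is true but the right side is false.

[⇐] This fails. Under u = F, q = F, the left side is false but the right side is true.

(⇒) fails and (⇐) fails.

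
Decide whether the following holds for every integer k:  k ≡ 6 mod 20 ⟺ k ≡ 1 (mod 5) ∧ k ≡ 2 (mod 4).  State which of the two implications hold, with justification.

[⇐] If k ≡ 1 (mod 5) and k ≡ 2 (mod 4), then by the Chinese remainder theorem k ≡ 6 (mod 20). This is exactly k ≡ 6 (mod 20).

[⇒] Suppose k ≡ 6 (mod 20); write k = 20j + 6. Since 5 ∣ 20, reducing mod 5 gives k ≡ 6 ≡ 1 (mod 5); since 4 ∣ 20, reducing mod 4 gives k ≡ 6 ≡ 2 (mod 4).

The biconditional holds.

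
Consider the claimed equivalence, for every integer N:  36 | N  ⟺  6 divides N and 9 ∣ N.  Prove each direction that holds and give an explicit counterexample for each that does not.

(⟸) This fails: take N = 18. Both 6 ∣ 18 and 9 ∣ 18, yet 18 is not a multiple of 36 (since 18 = 0·36 + 18), so 36 ∤ 18.

(⟹) If 36 ∣ N, write N = 36q. Since 36 = 6·6, N = 6·(6q), so 6 ∣ N; and since 36 = 4·9, N = 9·(4q), so 9 ∣ N.

The forward direction holds; the converse fails.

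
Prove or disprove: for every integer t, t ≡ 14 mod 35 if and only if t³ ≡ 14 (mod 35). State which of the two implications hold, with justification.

Both directions hold; the statement is true.

[⇒] Suppose t ≡ 14 mod 35. Write t = 35j + 14. Then (35j + 14)³ = 42875j³ + 51450j² + 20580j + 2744 = 35(1225j³ + 1470j² + 588j + 78) + 14, so t³ ≡ 14 (mod 35).

[⇐] Conversely, suppose t³ ≡ 14 (mod 35). The only residue r in {0, …, 34} with r³ ≡ 14 (mod 35) is r = 14, so t ≡ 14 (mod 35).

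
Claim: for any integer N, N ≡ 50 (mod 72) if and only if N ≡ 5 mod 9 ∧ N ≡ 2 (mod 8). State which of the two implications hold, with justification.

(⇒) Suppose N ≡ 50 (mod 72); write N = 72j + 50. Since 9 ∣ 72, reducing mod 9 gives N ≡ 50 ≡ 5 (mod 9); since 8 ∣ 72, reducing mod 8 gives N ≡ 50 ≡ 2 (mod 8).

(⇐) Conversely, if N ≡ 5 (mod 9) and N ≡ 2 (mod 8), then by the Chinese remainder theorem N ≡ 50 (mod 72). This is exactly N ≡ 50 (mod 72).

The biconditional holds.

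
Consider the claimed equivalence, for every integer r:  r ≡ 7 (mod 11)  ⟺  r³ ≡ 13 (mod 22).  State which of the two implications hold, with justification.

Forward direction. This fails: take r = 18. Then 18 ≡ 7 (mod 11), but 18³ = 5832 ≡ 2 (mod 22), not 13.

Converse. The residues r modulo 22 with r³ ≡ 13 (mod 22) are exactly {7}, and each is ≡ 7 (mod 11).

Only the converse holds.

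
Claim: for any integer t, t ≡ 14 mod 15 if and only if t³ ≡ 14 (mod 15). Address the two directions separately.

Both directions hold; the statement is true.

(⇒) Suppose t ≡ 14 mod 15. Write t = 15j + 14. Then (15j + 14)³ = 3375j³ + 9450j² + 8820j + 2744 = 15(225j³ + 630j² + 588j + 182) + 14, so t³ ≡ 14 (mod 15).

(⇐) Conversely, suppose t³ ≡ 14 (mod 15). The only residue r in {0, …, 14} with r³ ≡ 14 (mod 15) is r = 14, so t ≡ 14 (mod 15).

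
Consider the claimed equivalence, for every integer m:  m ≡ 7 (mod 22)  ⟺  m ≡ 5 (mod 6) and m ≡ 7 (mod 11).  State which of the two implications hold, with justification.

(⟸) If m ≡ 5 (mod 6) and m ≡ 7 (mod 11), then by the Chinese remainder theorem m ≡ 29 (mod 66). Since 29 ≡ 7 (mod 22) and 22 ∣ 66, we get m ≡ 7 (mod 22).

(⟹) This fails: m = 51 gives 51 ≡ 7 (mod 22) but 51 ≡ 3 (mod 6), so the conjunction on the right does not hold.

Not equivalent: only (⇐) holds.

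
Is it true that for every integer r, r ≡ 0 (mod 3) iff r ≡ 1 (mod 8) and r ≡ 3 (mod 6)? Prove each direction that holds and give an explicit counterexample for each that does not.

(⇒) This fails: r = 0 gives 0 ≡ 0 (mod 3) but 0 ≡ 0 (mod 8), so the conjunction on the right does not hold.

(⇐) Conversely, if r ≡ 1 (mod 8) and r ≡ 3 (mod 6), then by the Chinese remainder theorem r ≡ 9 (mod 24). Since 9 ≡ 0 (mod 3) and 3 ∣ 24, we get r ≡ 0 (mod 3).

Not equivalent: only (⇐) holds.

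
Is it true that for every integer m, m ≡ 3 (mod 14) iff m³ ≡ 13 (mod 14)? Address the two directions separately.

The forward direction holds; the converse fails.

(⇐) This fails: take m = 5. Then 5³ = 125 ≡ 13 (mod 14), yet 5 ≡ 5 (mod 14), not 3.

(⇒) Suppose m ≡ 3 (mod 14). Write m = 14j + 3. Then (14j + 3)³ = 2744j³ + 1764j² + 378j + 27 = 14(196j³ + 126j² + 27j + 1) + 13, so m³ ≡ 13 (mod 14).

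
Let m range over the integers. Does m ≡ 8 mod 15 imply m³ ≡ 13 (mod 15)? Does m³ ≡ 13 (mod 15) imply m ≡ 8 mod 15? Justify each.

Both directions fail.

(→) This fails: take m = 8. Then 8 ≡ 8 (mod 15), but 8³ = 512 ≡ 2 (mod 15), not 13.

(←) This fails: take m = 7. Then 7³ = 343 ≡ 13 (mod 15), yet 7 ≡ 7 (mod 15), not 8.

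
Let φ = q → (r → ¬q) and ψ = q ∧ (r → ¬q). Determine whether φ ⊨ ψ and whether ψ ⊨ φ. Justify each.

Converse. Assume the antecedent. If r is true, the antecedent cannot hold. If r is false, q → (r → ¬q) reduces to true regardless of the other variables. Either way q → (r → ¬q) holds.

Forward direction. This fails. Under r = F, q = F, the left side is true but the right side is false.

Only the reverse direction holds.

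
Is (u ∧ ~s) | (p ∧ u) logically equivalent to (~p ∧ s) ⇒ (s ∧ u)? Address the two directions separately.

(→) Assume the antecedent. If p is true, (~p ∧ s) ⇒ (s ∧ u) reduces to true regardless of the other variables. If p is false, the antecedent forces (p = F, s = F, u = T), and (~p ∧ s) ⇒ (s ∧ u) holds there. Either way (~p ∧ s) ⇒ (s ∧ u) holds.

(←) This fails. Under p = F, s = F, u = F, the left side is false but the right side is true.

Only the forward direction holds.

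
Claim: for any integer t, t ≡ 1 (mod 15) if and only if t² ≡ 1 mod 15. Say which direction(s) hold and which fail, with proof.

Only the forward implication holds.

(⇒) Suppose t ≡ 1 (mod 15). Write t = 15j + 1. Then (15j + 1)² = 225j² + 30j + 1 = 15(15j² + 2j) + 1, so t² ≡ 1 (mod 15).

(⇐) This fails: take t = 4. Then 4² = 16 ≡ 1 (mod 15), yet 4 ≡ 4 (mod 15), not 1.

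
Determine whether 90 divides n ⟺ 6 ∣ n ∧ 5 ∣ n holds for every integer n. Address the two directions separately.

(⇒) holds; (⇐) fails.

[⇒] If 90 ∣ n, write n = 90q. Since 90 = 15·6, n = 6·(15q), so 6 ∣ n; and since 90 = 18·5, n = 5·(18q), so 5 ∣ n.

[⇐] This fails: take n = 30. Both 6 ∣ 30 and 5 ∣ 30, yet 30 is not a multiple of 90 (since 30 = 0·90 + 30), so 90 ∤ 30.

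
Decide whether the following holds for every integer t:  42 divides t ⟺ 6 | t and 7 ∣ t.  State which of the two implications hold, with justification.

Equivalent; both directions hold.

(⇒) If 42 ∣ t, write t = 42q. Since 42 = 7·6, t = 6·(7q), so 6 ∣ t; and since 42 = 6·7, t = 7·(6q), so 7 ∣ t.

(⇐) Suppose 6 ∣ t and 7 ∣ t. Any common multiple of 6 and 7 is a multiple of their lcm; here gcd(6, 7) = 1, so lcm(6, 7) = 6·7 = 42, so 42 ∣ t.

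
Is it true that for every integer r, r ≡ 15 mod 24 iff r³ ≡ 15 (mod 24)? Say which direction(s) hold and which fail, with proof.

Both directions hold.

(⟸) Suppose r³ ≡ 15 (mod 24). The only residue r in {0, …, 23} with r³ ≡ 15 (mod 24) is r = 15, so r ≡ 15 (mod 24).

(⟹) Suppose r ≡ 15 mod 24. Write r = 24j + 15. Then (24j + 15)³ = 13824j³ + 25920j² + 16200j + 3375 = 24(576j³ + 1080j² + 675j + 140) + 15, so r³ ≡ 15 (mod 24).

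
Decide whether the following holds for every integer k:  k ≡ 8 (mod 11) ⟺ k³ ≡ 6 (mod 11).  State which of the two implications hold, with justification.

(⟹) Suppose k ≡ 8 (mod 11). Write k = 11j + 8. Then (11j + 8)³ = 1331j³ + 2904j² + 2112j + 512 = 11(121j³ + 264j² + 192j + 46) + 6, so k³ ≡ 6 (mod 11).

(⟸) Conversely, suppose k³ ≡ 6 (mod 11). The only residue r in {0, …, 10} with r³ ≡ 6 (mod 11) is r = 8, so k ≡ 8 (mod 11).

Both directions hold.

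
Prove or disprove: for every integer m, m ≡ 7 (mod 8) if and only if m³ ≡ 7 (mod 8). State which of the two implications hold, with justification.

(⇐) Suppose m³ ≡ 7 (mod 8). The only residue r in {0, …, 7} with r³ ≡ 7 (mod 8) is r = 7, so m ≡ 7 (mod 8).

(⇒) Suppose m ≡ 7 (mod 8). Write m = 8j + 7. Then (8j + 7)³ = 512j³ + 1344j² + 1176j + 343 = 8(64j³ + 168j² + 147j + 42) + 7, so m³ ≡ 7 (mod 8).

Equivalent; both directions hold.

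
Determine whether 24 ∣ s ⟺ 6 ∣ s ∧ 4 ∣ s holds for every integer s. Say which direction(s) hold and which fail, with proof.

Only the forward direction holds.

(⟸) This fails: take s = 12. Both 6 ∣ 12 and 4 ∣ 12, yet 12 is not a multiple of 24 (since 12 = 0·24 + 12), so 24 ∤ 12.

(⟹) If 24 ∣ s, write s = 24q. Since 24 = 4·6, s = 6·(4q), so 6 ∣ s; and since 24 = 6·4, s = 4·(6q), so 4 ∣ s.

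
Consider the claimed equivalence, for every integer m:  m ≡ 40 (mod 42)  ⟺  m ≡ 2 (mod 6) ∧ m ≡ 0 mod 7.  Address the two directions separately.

Both directions fail.

Forward direction. This fails: m = 40 gives 40 ≡ 40 (mod 42) but 40 ≡ 4 (mod 6), so the conjunction on the right does not hold.

Converse. This fails: m = 14 satisfies both congruences on the right (14 ≡ 2 mod 6 and 14 ≡ 0 mod 7) yet 14 ≡ 14 (mod 42), not 40.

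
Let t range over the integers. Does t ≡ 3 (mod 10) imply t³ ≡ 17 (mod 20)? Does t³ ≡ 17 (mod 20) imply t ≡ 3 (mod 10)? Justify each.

(⟹) This fails: take t = 3. Then 3 ≡ 3 (mod 10), but 3³ = 27 ≡ 7 (mod 20), not 17.

(⟸) Conversely, the residues r modulo 20 with r³ ≡ 17 (mod 20) are exactly {13}, and each is ≡ 3 (mod 10).

Only the reverse direction holds.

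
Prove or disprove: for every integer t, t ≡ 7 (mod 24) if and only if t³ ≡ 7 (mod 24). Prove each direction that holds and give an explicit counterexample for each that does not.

Both directions hold; the statement is true.

Converse. Suppose t³ ≡ 7 (mod 24). The only residue r in {0, …, 23} with r³ ≡ 7 (mod 24) is r = 7, so t ≡ 7 (mod 24).

Forward direction. Suppose t ≡ 7 (mod 24). Write t = 24j + 7. Then (24j + 7)³ = 13824j³ + 12096j² + 3528j + 343 = 24(576j³ + 504j² + 147j + 14) + 7, so t³ ≡ 7 (mod 24).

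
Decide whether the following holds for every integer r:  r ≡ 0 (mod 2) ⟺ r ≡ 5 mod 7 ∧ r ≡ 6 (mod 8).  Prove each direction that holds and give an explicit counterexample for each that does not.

The forward direction fails; the converse holds.

[⇐] If r ≡ 5 (mod 7) and r ≡ 6 (mod 8), then by the Chinese remainder theorem r ≡ 54 (mod 56). Since 54 ≡ 0 (mod 2) and 2 ∣ 56, we get r ≡ 0 (mod 2).

[⇒] This fails: r = 0 gives 0 ≡ 0 (mod 2) but 0 ≡ 0 (mod 7), so the conjunction on the right does not hold.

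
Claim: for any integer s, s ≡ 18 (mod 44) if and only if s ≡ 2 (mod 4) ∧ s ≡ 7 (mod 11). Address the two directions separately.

(⇒) Suppose s ≡ 18 (mod 44); write s = 44j + 18. Since 4 ∣ 44, reducing mod 4 gives s ≡ 18 ≡ 2 (mod 4); since 11 ∣ 44, reducing mod 11 gives s ≡ 18 ≡ 7 (mod 11).

(⇐) Conversely, if s ≡ 2 (mod 4) and s ≡ 7 (mod 11), then by the Chinese remainder theorem s ≡ 18 (mod 44). This is exactly s ≡ 18 (mod 44).

Equivalent; both directions hold.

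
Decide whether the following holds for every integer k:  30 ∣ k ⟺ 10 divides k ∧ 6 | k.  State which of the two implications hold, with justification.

(⇒) If 30 ∣ k, write k = 30q. Since 30 = 3·10, k = 10·(3q), so 10 ∣ k; and since 30 = 5·6, k = 6·(5q), so 6 ∣ k.

(⇐) Suppose 10 ∣ k and 6 ∣ k. Any common multiple of 10 and 6 is a multiple of their lcm; here lcm(10, 6) = 10·6/gcd(10, 6) = 60/2 = 30, so 30 ∣ k.

Both directions hold.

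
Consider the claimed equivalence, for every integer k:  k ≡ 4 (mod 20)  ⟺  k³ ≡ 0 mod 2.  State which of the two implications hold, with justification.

(→) Suppose k ≡ 4 (mod 20). Then k³ ≡ 4³ = 64 (mod 20), and since 2 ∣ 20, also k³ ≡ 0 (mod 2).

(←) This fails: take k = 0. Then 0³ = 0 ≡ 0 (mod 2), yet 0 ≡ 0 (mod 20), not 4.

Not equivalent: only (⇒) holds.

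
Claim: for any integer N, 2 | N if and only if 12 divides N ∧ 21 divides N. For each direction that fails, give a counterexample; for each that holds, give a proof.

(⟸) Suppose 12 ∣ N and 21 ∣ N. Any common multiple of 12 and 21 is a multiple of their lcm; here lcm(12, 21) = 12·21/gcd(12, 21) = 252/3 = 84, so 84 ∣ N. Since 2 ∣ 84, it follows that 2 ∣ N.

(⟹) This fails: take N = 2. Certainly 2 ∣ 2, but 12 ∤ 2.

(⇒) fails; (⇐) holds.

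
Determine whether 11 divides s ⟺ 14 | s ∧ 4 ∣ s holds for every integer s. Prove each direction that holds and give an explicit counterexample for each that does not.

(→) This fails: take s = 11. Certainly 11 ∣ 11, but 14 ∤ 11.

(←) This fails: take s = 28. Both 14 ∣ 28 and 4 ∣ 28, yet 28 is not a multiple of 11 (since 28 = 2·11 + 6), so 11 ∤ 28.

Neither implication holds.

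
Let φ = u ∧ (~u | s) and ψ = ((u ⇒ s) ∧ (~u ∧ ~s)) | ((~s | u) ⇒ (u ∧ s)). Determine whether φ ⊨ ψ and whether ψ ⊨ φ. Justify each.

(⟹) Assume the antecedent. If u is true, the antecedent forces (u = T, s = T), and the consequent holds there. If u is false, the antecedent cannot hold. Either way the consequent holds.

(⟸) This fails. Under u = F, s = F, the left side is false but the right side is true.

The forward direction holds; the converse fails.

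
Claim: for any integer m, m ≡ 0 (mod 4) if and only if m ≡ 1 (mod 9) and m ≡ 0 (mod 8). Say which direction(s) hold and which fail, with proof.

Only the converse holds.

(⇐) If m ≡ 1 (mod 9) and m ≡ 0 (mod 8), then by the Chinese remainder theorem m ≡ 64 (mod 72). Since 64 ≡ 0 (mod 4) and 4 ∣ 72, we get m ≡ 0 (mod 4).

(⇒) This fails: m = 0 gives 0 ≡ 0 (mod 4) but 0 ≡ 0 (mod 9), so the conjunction on the right does not hold.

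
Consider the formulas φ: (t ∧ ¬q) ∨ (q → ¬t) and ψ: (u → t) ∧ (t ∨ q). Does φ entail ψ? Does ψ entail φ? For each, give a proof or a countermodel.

Neither implication holds.

Forward direction. This fails. Under q = F, u = F, t = F, the left side is true but the right side is false.

Converse. This fails. Under q = T, u = F, t = T, the left side is false but the right side is true.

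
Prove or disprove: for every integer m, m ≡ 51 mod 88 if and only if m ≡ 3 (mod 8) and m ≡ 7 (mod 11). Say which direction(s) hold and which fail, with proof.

Equivalent; both directions hold.

[⇒] Suppose m ≡ 51 (mod 88); write m = 88j + 51. Since 8 ∣ 88, reducing mod 8 gives m ≡ 51 ≡ 3 (mod 8); since 11 ∣ 88, reducing mod 11 gives m ≡ 51 ≡ 7 (mod 11).

[⇐] Conversely, if m ≡ 3 (mod 8) and m ≡ 7 (mod 11), then by the Chinese remainder theorem m ≡ 51 (mod 88). This is exactly m ≡ 51 (mod 88).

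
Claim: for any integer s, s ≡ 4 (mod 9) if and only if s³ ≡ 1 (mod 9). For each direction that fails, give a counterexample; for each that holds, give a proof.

(⇐) This fails: take s = 1. Then 1³ = 1 ≡ 1 (mod 9), yet 1 ≡ 1 (mod 9), not 4.

(⇒) Suppose s ≡ 4 (mod 9). Write s = 9j + 4. Then (9j + 4)³ = 729j³ + 972j² + 432j + 64 = 9(81j³ + 108j² + 48j + 7) + 1, so s³ ≡ 1 (mod 9).

Only the forward direction holds.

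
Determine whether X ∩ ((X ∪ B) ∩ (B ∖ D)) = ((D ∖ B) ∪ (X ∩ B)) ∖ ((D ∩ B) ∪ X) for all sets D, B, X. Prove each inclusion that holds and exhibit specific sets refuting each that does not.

Neither inclusion holds.

Forward inclusion. This inclusion fails. Take D = ∅, B = {1}, X = {1}; then 1 ∈ X ∩ ((X ∪ B) ∩ (B ∖ D)) but 1 ∉ ((D ∖ B) ∪ (X ∩ B)) ∖ ((D ∩ B) ∪ X).

Reverse inclusion. This inclusion fails. Take D = {1}, B = ∅, X = ∅; then 1 ∈ ((D ∖ B) ∪ (X ∩ B)) ∖ ((D ∩ B) ∪ X) but 1 ∉ X ∩ ((X ∪ B) ∩ (B ∖ D)).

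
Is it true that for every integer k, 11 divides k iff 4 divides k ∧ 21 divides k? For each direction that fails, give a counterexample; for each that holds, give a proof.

Both directions fail.

Forward direction. This fails: take k = 11. Certainly 11 ∣ 11, but 4 ∤ 11.

Converse. This fails: take k = 84. Both 4 ∣ 84 and 21 ∣ 84, yet 84 is not a multiple of 11 (since 84 = 7·11 + 7), so 11 ∤ 84.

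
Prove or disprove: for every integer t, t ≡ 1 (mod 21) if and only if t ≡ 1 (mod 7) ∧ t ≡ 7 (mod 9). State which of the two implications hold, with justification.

Only the reverse direction holds.

[⇒] This fails: t = 1 gives 1 ≡ 1 (mod 21) but 1 ≡ 1 (mod 9), so the conjunction on the right does not hold.

[⇐] Conversely, if t ≡ 1 (mod 7) and t ≡ 7 (mod 9), then by the Chinese remainder theorem t ≡ 43 (mod 63). Since 43 ≡ 1 (mod 21) and 21 ∣ 63, we get t ≡ 1 (mod 21).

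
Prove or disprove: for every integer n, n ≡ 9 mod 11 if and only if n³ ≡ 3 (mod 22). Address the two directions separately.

The forward direction fails; the converse holds.

Forward direction. This fails: take n = 20. Then 20 ≡ 9 (mod 11), but 20³ = 8000 ≡ 14 (mod 22), not 3.

Converse. The residues r modulo 22 with r³ ≡ 3 (mod 22) are exactly {9}, and each is ≡ 9 (mod 11).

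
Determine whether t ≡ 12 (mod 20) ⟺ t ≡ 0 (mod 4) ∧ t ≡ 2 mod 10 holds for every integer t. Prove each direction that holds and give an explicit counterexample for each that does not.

Both directions hold; the statement is true.

(⟹) Suppose t ≡ 12 (mod 20); write t = 20j + 12. Since 4 ∣ 20, reducing mod 4 gives t ≡ 12 ≡ 0 (mod 4); since 10 ∣ 20, reducing mod 10 gives t ≡ 12 ≡ 2 (mod 10).

(⟸) Conversely, if t ≡ 0 (mod 4) and t ≡ 2 (mod 10), then by the Chinese remainder theorem t ≡ 12 (mod 20). This is exactly t ≡ 12 (mod 20).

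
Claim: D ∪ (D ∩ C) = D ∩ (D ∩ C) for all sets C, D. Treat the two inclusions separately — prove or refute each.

(⊆) fails; (⊇) holds.

(⟸) Let x ∈ D ∩ (D ∩ C). Then x ∈ C ∩ D, from which x ∈ D ∪ (D ∩ C).

(⟹) This inclusion fails. Take C = ∅, D = {1}; then 1 ∈ D ∪ (D ∩ C) but 1 ∉ D ∩ (D ∩ C).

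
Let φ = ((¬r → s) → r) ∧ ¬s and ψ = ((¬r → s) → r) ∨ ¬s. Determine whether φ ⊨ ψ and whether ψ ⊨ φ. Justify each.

Not equivalent: only (⇒) holds.

[⇒] Assume the antecedent. If s is true, the antecedent cannot hold. If s is false, ((¬r → s) → r) ∨ ¬s reduces to true regardless of the other variables. Either way ((¬r → s) → r) ∨ ¬s holds.

[⇐] This fails. Under s = T, r = T, the left side is false but the right side is true.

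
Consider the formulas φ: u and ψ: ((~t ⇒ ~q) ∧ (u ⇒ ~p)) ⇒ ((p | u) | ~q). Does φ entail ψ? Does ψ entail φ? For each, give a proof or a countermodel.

The forward direction holds; the converse fails.

[⇒] Assume the antecedent. If u is true, the consequent reduces to true regardless of the other variables. If u is false, the antecedent cannot hold. Either way the consequent holds.

[⇐] This fails. Under t = F, q = F, u = F, p = F, the left side is false but the right side is true.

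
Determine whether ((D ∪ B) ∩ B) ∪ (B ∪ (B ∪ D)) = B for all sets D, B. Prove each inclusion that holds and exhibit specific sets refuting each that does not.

(⊇) Let x ∈ B. Then either x ∈ B and x ∉ D; or x ∈ D ∩ B. In each case x ∈ ((D ∪ B) ∩ B) ∪ (B ∪ (B ∪ D)), so B ⊆ ((D ∪ B) ∩ B) ∪ (B ∪ (B ∪ D)).

(⊆) This inclusion fails. Take D = {1}, B = ∅; then 1 ∈ ((D ∪ B) ∩ B) ∪ (B ∪ (B ∪ D)) but 1 ∉ B.

(⊆) fails; (⊇) holds.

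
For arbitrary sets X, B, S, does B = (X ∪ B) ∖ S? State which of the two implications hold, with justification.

(⊆) This inclusion fails. Take X = ∅, B = {1}, S = {1}; then 1 ∈ B but 1 ∉ (X ∪ B) ∖ S.

(⊇) This inclusion fails. Take X = {1}, B = ∅, S = ∅; then 1 ∈ (X ∪ B) ∖ S but 1 ∉ B.

Both inclusions fail.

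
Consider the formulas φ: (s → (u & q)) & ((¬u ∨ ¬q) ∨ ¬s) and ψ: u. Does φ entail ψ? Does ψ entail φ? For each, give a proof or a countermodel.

(→) This fails. Under q = F, s = F, u = F, the left side is true but the right side is false.

(←) This fails. Under q = F, s = T, u = T, the left side is false but the right side is true.

Neither direction holds.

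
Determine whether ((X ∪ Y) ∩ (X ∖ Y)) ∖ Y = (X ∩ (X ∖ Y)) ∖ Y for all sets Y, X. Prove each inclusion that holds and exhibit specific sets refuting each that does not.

(⟹) Let x ∈ ((X ∪ Y) ∩ (X ∖ Y)) ∖ Y. Then x ∈ X and x ∉ Y, from which x ∈ (X ∩ (X ∖ Y)) ∖ Y.

(⟸) Let x ∈ (X ∩ (X ∖ Y)) ∖ Y. Then x ∈ X and x ∉ Y, from which x ∈ ((X ∪ Y) ∩ (X ∖ Y)) ∖ Y.

The two sets are equal.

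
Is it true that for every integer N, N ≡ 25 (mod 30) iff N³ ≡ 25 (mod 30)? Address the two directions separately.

Forward direction. Suppose N ≡ 25 (mod 30). Write N = 30j + 25. Then (30j + 25)³ = 27000j³ + 67500j² + 56250j + 15625 = 30(900j³ + 2250j² + 1875j + 520) + 25, so N³ ≡ 25 (mod 30).

Converse. Suppose N³ ≡ 25 (mod 30). The only residue r in {0, …, 29} with r³ ≡ 25 (mod 30) is r = 25, so N ≡ 25 (mod 30).

The biconditional holds.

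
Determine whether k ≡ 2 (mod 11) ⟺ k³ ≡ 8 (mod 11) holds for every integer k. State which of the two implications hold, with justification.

(→) Suppose k ≡ 2 (mod 11). Write k = 11j + 2. Then (11j + 2)³ = 1331j³ + 726j² + 132j + 8 = 11(121j³ + 66j² + 12j) + 8, so k³ ≡ 8 (mod 11).

(←) Conversely, suppose k³ ≡ 8 (mod 11). The only residue r in {0, …, 10} with r³ ≡ 8 (mod 11) is r = 2, so k ≡ 2 (mod 11).

Both directions hold; the statement is true.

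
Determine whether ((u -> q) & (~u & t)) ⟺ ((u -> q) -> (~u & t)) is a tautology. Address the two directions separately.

Only the forward implication holds.

[⇐] This fails. Under q = F, t = F, u = T, the left side is false but the right side is true.

[⇒] Assume the antecedent. If q is true, the antecedent forces (q = T, t = T, u = F), and (u -> q) -> (~u & t) holds there. If q is false, the antecedent forces (q = F, t = T, u = F), and (u -> q) -> (~u & t) holds there. Either way (u -> q) -> (~u & t) holds.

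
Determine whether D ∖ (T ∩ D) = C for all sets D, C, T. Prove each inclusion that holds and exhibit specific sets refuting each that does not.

(⊆) This inclusion fails. Take D = {1}, C = ∅, T = ∅; then 1 ∈ D ∖ (T ∩ D) but 1 ∉ C.

(⊇) This inclusion fails. Take D = ∅, C = {1}, T = ∅; then 1 ∈ C but 1 ∉ D ∖ (T ∩ D).

Both inclusions fail.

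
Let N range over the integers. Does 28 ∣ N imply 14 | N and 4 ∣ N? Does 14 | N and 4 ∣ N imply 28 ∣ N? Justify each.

Both directions hold.

(⟹) If 28 ∣ N, write N = 28q. Since 28 = 2·14, N = 14·(2q), so 14 ∣ N; and since 28 = 7·4, N = 4·(7q), so 4 ∣ N.

(⟸) Suppose 14 ∣ N and 4 ∣ N. Any common multiple of 14 and 4 is a multiple of their lcm; here lcm(14, 4) = 14·4/gcd(14, 4) = 56/2 = 28, so 28 ∣ N.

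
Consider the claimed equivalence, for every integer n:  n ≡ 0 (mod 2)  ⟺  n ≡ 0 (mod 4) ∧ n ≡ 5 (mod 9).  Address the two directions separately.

Only the reverse direction holds.

(⇒) This fails: n = 0 gives 0 ≡ 0 (mod 2) but 0 ≡ 0 (mod 9), so the conjunction on the right does not hold.

(⇐) Conversely, if n ≡ 0 (mod 4) and n ≡ 5 (mod 9), then by the Chinese remainder theorem n ≡ 32 (mod 36). Since 32 ≡ 0 (mod 2) and 2 ∣ 36, we get n ≡ 0 (mod 2).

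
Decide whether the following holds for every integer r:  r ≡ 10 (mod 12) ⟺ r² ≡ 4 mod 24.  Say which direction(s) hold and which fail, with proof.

Not equivalent: only (⇒) holds.

[⇒] Suppose r ≡ 10 (mod 12). Working modulo 24, r ∈ {10, 22}; for each such r, r² ≡ 4 (mod 24).

[⇐] This fails: take r = 2. Then 2² = 4 ≡ 4 (mod 24), yet 2 ≡ 2 (mod 12), not 10.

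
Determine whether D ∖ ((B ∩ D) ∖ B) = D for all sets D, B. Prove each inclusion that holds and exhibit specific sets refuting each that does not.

The two sets are equal.

(⟹) Let x ∈ D ∖ ((B ∩ D) ∖ B). Then either x ∈ D and x ∉ B; or x ∈ D ∩ B. In each case x ∈ D, so D ∖ ((B ∩ D) ∖ B) ⊆ D.

(⟸) Let x ∈ D. Then either x ∈ D and x ∉ B; or x ∈ D ∩ B. In each case x ∈ D ∖ ((B ∩ D) ∖ B), so D ⊆ D ∖ ((B ∩ D) ∖ B).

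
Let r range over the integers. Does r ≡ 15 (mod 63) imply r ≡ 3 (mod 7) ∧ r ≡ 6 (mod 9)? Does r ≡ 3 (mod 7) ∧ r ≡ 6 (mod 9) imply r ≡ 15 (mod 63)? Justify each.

Neither direction holds.

(→) This fails: r = 15 gives 15 ≡ 15 (mod 63) but 15 ≡ 1 (mod 7), so the conjunction on the right does not hold.

(←) This fails: r = 24 satisfies both congruences on the right (24 ≡ 3 mod 7 and 24 ≡ 6 mod 9) yet 24 ≡ 24 (mod 63), not 15.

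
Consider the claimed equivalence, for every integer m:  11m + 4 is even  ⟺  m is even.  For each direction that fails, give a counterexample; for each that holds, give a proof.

Both directions hold; the statement is true.

(⇒) Suppose 11m + 4 is even. Since 11 is odd, 11m and m have the same parity, so 11m + 4 ≡ m + 4 (mod 2). As 4 is even, 11m + 4 is even exactly when m is even. Thus m is even.

(⇐) Conversely, suppose m is even; write m = 2j. Then 11m + 4 = 11·(2j) + 4 = 2·11j + 4, which is even.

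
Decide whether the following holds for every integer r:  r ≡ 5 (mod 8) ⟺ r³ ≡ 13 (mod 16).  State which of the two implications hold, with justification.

Not equivalent: only (⇐) holds.

[⇐] The residues r modulo 16 with r³ ≡ 13 (mod 16) are exactly {5}, and each is ≡ 5 (mod 8).

[⇒] This fails: take r = 13. Then 13 ≡ 5 (mod 8), but 13³ = 2197 ≡ 5 (mod 16), not 13.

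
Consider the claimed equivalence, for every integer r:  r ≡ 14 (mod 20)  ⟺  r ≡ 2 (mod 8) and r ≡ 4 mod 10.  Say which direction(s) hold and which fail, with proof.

Not equivalent: only (⇐) holds.

(⇒) This fails: r = 14 gives 14 ≡ 14 (mod 20) but 14 ≡ 6 (mod 8), so the conjunction on the right does not hold.

(⇐) Conversely, if r ≡ 2 (mod 8) and r ≡ 4 (mod 10), then by the Chinese remainder theorem r ≡ 34 (mod 40). Since 34 ≡ 14 (mod 20) and 20 ∣ 40, we get r ≡ 14 (mod 20).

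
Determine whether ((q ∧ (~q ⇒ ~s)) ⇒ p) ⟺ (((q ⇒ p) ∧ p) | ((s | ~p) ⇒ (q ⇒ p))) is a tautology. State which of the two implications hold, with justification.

(→) Assume the antecedent. If q is true, the antecedent forces (q = T, p = T, s = F) or (q = T, p = T, s = T), and the consequent holds there. If q is false, the consequent reduces to true regardless of the other variables. Either way the consequent holds.

(←) Assume the antecedent. If q is true, the antecedent forces (q = T, p = T, s = F) or (q = T, p = T, s = T), and (q ∧ (~q ⇒ ~s)) ⇒ p holds there. If q is false, (q ∧ (~q ⇒ ~s)) ⇒ p reduces to true regardless of the other variables. Either way (q ∧ (~q ⇒ ~s)) ⇒ p holds.

Both implications hold.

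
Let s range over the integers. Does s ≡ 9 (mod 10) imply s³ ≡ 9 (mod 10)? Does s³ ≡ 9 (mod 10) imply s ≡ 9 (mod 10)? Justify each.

Both directions hold.

(→) Suppose s ≡ 9 (mod 10). Write s = 10j + 9. Then (10j + 9)³ = 1000j³ + 2700j² + 2430j + 729 = 10(100j³ + 270j² + 243j + 72) + 9, so s³ ≡ 9 (mod 10).

(←) For the converse, argue contrapositively. If s ≢ 9 (mod 10), then s is congruent to one of 0, 1, 2, 3, 4, 5, 6, 7, 8 modulo 10, and these give s³ ≡ 0, 1, 8, 7, 4, 5, 6, 3, 2 respectively — never 9.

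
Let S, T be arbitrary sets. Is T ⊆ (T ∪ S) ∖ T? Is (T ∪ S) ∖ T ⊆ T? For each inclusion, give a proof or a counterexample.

(⊆) This inclusion fails. Take S = ∅, T = {1}; then 1 ∈ T but 1 ∉ (T ∪ S) ∖ T.

(⊇) This inclusion fails. Take S = {1}, T = ∅; then 1 ∈ (T ∪ S) ∖ T but 1 ∉ T.

Both inclusions fail.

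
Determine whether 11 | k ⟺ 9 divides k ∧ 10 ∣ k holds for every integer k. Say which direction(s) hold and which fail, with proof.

Both directions fail.

Forward direction. This fails: take k = 11. Certainly 11 ∣ 11, but 9 ∤ 11.

Converse. This fails: take k = 90. Both 9 ∣ 90 and 10 ∣ 90, yet 90 is not a multiple of 11 (since 90 = 8·11 + 2), so 11 ∤ 90.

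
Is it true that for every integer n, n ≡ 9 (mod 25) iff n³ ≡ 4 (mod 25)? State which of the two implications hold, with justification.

Both implications hold.

Converse. Suppose n³ ≡ 4 (mod 25). The only residue r in {0, …, 24} with r³ ≡ 4 (mod 25) is r = 9, so n ≡ 9 (mod 25).

Forward direction. Suppose n ≡ 9 (mod 25). Write n = 25j + 9. Then (25j + 9)³ = 15625j³ + 16875j² + 6075j + 729 = 25(625j³ + 675j² + 243j + 29) + 4, so n³ ≡ 4 (mod 25).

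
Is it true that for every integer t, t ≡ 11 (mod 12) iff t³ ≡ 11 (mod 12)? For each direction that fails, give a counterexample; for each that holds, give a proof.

The biconditional holds.

Forward direction. Suppose t ≡ 11 (mod 12). Write t = 12j + 11. Then (12j + 11)³ = 1728j³ + 4752j² + 4356j + 1331 = 12(144j³ + 396j² + 363j + 110) + 11, so t³ ≡ 11 (mod 12).

Converse. For the converse, argue contrapositively. If t ≢ 11 (mod 12), then t is congruent to one of 0, 1, 2, 3, 4, 5, 6, 7, 8, 9, 10 modulo 12, and these give t³ ≡ 0, 1, 8, 3, 4, 5, 0, 7, 8, 9, 4 respectively — never 11.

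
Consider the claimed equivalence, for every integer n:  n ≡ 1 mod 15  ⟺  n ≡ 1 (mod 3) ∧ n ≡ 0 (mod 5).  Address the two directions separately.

(→) This fails: n = 1 gives 1 ≡ 1 (mod 15) but 1 ≡ 1 (mod 5), so the conjunction on the right does not hold.

(←) This fails: n = 10 satisfies both congruences on the right (10 ≡ 1 mod 3 and 10 ≡ 0 mod 5) yet 10 ≡ 10 (mod 15), not 1.

(⇒) fails and (⇐) fails.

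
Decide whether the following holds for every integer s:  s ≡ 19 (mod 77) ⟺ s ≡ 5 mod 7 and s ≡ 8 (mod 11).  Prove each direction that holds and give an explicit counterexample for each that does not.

[⇒] Suppose s ≡ 19 (mod 77); write s = 77j + 19. Since 7 ∣ 77, reducing mod 7 gives s ≡ 19 ≡ 5 (mod 7); since 11 ∣ 77, reducing mod 11 gives s ≡ 19 ≡ 8 (mod 11).

[⇐] Conversely, if s ≡ 5 (mod 7) and s ≡ 8 (mod 11), then by the Chinese remainder theorem s ≡ 19 (mod 77). This is exactly s ≡ 19 (mod 77).

Both directions hold; the statement is true.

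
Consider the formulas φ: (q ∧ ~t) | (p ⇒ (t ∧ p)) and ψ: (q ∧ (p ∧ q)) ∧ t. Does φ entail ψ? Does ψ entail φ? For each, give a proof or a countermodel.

Forward direction. This fails. Under q = F, t = F, p = F, the left side is true but the right side is false.

Converse. Assume the antecedent. If q is true, (q ∧ ~t) | (p ⇒ (t ∧ p)) reduces to true regardless of the other variables. If q is false, the antecedent cannot hold. Either way (q ∧ ~t) | (p ⇒ (t ∧ p)) holds.

(⇒) fails; (⇐) holds.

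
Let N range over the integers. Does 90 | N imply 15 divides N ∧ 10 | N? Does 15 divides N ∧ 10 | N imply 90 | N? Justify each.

(←) This fails: take N = 30. Both 15 ∣ 30 and 10 ∣ 30, yet 30 is not a multiple of 90 (since 30 = 0·90 + 30), so 90 ∤ 30.

(→) If 90 ∣ N, write N = 90q. Since 90 = 6·15, N = 15·(6q), so 15 ∣ N; and since 90 = 9·10, N = 10·(9q), so 10 ∣ N.

The forward direction holds; the converse fails.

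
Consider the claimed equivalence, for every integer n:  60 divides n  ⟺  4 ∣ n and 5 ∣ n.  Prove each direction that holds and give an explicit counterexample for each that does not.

Not equivalent: only (⇒) holds.

Forward direction. If 60 ∣ n, write n = 60q. Since 60 = 15·4, n = 4·(15q), so 4 ∣ n; and since 60 = 12·5, n = 5·(12q), so 5 ∣ n.

Converse. This fails: take n = 20. Both 4 ∣ 20 and 5 ∣ 20, yet 20 is not a multiple of 60 (since 20 = 0·60 + 20), so 60 ∤ 20.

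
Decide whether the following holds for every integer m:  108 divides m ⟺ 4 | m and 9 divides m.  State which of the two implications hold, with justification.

Only the forward direction holds.

Converse. This fails: take m = 36. Both 4 ∣ 36 and 9 ∣ 36, yet 36 is not a multiple of 108 (since 36 = 0·108 + 36), so 108 ∤ 36.

Forward direction. If 108 ∣ m, write m = 108q. Since 108 = 27·4, m = 4·(27q), so 4 ∣ m; and since 108 = 12·9, m = 9·(12q), so 9 ∣ m.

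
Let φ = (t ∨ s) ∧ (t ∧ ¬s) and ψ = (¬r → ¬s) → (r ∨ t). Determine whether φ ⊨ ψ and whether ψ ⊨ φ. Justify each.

(⟸) This fails. Under s = T, r = F, t = F, the left side is false but the right side is true.

(⟹) Assume the antecedent. If s is true, the antecedent cannot hold. If s is false, the antecedent forces (s = F, r = F, t = T) or (s = F, r = T, t = T), and (¬r → ¬s) → (r ∨ t) holds there. Either way (¬r → ¬s) → (r ∨ t) holds.

The forward direction holds; the converse fails.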